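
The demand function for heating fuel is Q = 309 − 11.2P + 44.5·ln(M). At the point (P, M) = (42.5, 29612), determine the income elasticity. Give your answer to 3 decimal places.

0.153

At P = 42.5, M = 29612: Q = 291.169.
Holding P constant, ∂Q/∂M = 44.5/M = 0.00150277.
η_M = (∂Q/∂M)·(M/Q) = 0.00150277 × (29612/291.169) = 0.153.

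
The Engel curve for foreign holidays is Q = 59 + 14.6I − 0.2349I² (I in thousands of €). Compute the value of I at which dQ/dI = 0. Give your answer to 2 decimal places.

31.08

dQ/dI = 14.6 − 0.4698I.
The good is inferior where dQ/dI < 0. Setting dQ/dI = 0 gives I = 14.6 / 0.4698 = 31.08.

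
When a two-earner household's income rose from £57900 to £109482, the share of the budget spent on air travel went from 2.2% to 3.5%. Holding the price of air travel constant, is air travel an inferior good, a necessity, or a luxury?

The budget share rises as income rises, so η > 1.

luxury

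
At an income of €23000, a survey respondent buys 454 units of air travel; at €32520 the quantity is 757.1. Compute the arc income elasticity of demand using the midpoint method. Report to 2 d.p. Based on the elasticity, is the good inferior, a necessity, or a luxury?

1.46 (luxury)

ΔQ = 757.1 − 454 = 303.1; midpoint Q̄ = (454 + 757.1)/2 = 605.55.
ΔI = 32520 − 23000 = 9520; midpoint Ī = (23000 + 32520)/2 = 27760.
η = (ΔQ/Q̄) ÷ (ΔI/Ī) = (303.1/605.55) ÷ (9520/27760) = 1.46.
η > 1 ⇒ luxury.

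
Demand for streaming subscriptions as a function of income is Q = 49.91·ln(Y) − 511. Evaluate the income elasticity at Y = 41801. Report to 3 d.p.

2.486

At Y = 41801: Q = 20.076.
dQ/dY = 49.91/Y = 0.00119399 at this income.
η = (dQ/dY)·(Y/Q) = 0.00119399 × (41801/20.076) = 2.486.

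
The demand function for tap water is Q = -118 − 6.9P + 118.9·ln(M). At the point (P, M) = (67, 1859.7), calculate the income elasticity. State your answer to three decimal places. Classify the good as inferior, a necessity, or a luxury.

0.378 (necessity)

At P = 67, M = 1859.7: Q = 314.799.
Holding P constant, ∂Q/∂M = 118.9/M = 0.063935.
η_M = (∂Q/∂M)·(M/Q) = 0.063935 × (1859.7/314.799) = 0.378.
Since 0 < η < 1, this is a necessity.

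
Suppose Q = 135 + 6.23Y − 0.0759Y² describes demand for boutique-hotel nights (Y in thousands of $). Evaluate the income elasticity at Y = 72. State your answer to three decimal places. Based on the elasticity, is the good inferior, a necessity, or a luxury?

At Y = 72: Q = 190.0944.
dQ/dY = 6.23 − 0.1518Y = -4.69960.
η = (dQ/dY)·(Y/Q) = -4.69960 × (72/190.0944) = -1.780.
η < 0 ⇒ inferior good.

-1.780 (inferior good)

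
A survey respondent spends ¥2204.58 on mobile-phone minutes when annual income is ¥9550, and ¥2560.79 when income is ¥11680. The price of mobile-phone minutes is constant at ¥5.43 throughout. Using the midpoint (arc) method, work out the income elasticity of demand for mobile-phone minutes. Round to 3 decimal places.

0.745

With a constant price, Q₁ = 2204.58/5.43 = 406.000 and Q₂ = 2560.79/5.43 = 471.600 (equivalently, work directly with expenditure since P cancels).
Midpoint %ΔQ = (2560.79 − 2204.58)/2382.69 = 0.14950; midpoint %ΔI = (11680 − 9550)/10615 = 0.20066.
η = 0.14950 / 0.20066 = 0.745.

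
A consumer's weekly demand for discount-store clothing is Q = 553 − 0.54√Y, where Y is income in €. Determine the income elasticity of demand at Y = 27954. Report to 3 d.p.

-0.098

At Y = 27954: Q = 462.715.
dQ/dY = -0.54/(2√Y) = -0.00161489 at this income.
η = (dQ/dY)·(Y/Q) = -0.00161489 × (27954/462.715) = -0.098.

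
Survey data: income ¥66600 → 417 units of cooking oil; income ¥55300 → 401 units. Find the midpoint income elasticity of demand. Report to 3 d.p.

ΔQ = 401 − 417 = -16; midpoint Q̄ = (417 + 401)/2 = 409.
ΔI = 55300 − 66600 = -11300; midpoint Ī = (66600 + 55300)/2 = 60950.
η = (ΔQ/Q̄) ÷ (ΔI/Ī) = (-16/409) ÷ (-11300/60950) = 0.211.

0.211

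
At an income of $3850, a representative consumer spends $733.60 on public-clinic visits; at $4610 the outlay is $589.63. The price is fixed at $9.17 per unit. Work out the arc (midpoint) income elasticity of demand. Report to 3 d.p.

With a constant price, Q₁ = 733.60/9.17 = 80.000 and Q₂ = 589.63/9.17 = 64.300 (equivalently, work directly with expenditure since P cancels).
Midpoint %ΔQ = (589.63 − 733.60)/661.62 = -0.21760; midpoint %ΔI = (4610 − 3850)/4230 = 0.17967.
η = -0.21760 / 0.17967 = -1.211.

-1.211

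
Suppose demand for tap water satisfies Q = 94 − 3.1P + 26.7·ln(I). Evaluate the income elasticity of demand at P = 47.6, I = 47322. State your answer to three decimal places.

0.114

At P = 47.6, I = 47322: Q = 233.858.
Holding P constant, ∂Q/∂I = 26.7/I = 0.00056422.
η_I = (∂Q/∂I)·(I/Q) = 0.00056422 × (47322/233.858) = 0.114.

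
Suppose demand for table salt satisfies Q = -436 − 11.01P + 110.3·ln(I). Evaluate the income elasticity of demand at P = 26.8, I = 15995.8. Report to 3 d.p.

At P = 26.8, I = 15995.8: Q = 336.645.
Holding P constant, ∂Q/∂I = 110.3/I = 0.00689556.
η_I = (∂Q/∂I)·(I/Q) = 0.00689556 × (15995.8/336.645) = 0.328.

0.328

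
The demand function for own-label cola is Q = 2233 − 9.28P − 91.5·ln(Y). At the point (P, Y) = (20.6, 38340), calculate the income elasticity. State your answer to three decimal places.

-0.085

At P = 20.6, Y = 38340: Q = 1076.118.
Holding P constant, ∂Q/∂Y = -91.5/Y = -0.00238654.
η_Y = (∂Q/∂Y)·(Y/Q) = -0.00238654 × (38340/1076.118) = -0.085.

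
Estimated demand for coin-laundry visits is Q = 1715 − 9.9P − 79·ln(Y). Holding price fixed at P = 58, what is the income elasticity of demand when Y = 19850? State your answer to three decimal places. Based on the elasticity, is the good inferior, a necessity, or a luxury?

-0.220 (inferior good)

At P = 58, Y = 19850: Q = 359.019.
Holding P constant, ∂Q/∂Y = -79/Y = -0.00397985.
η_Y = (∂Q/∂Y)·(Y/Q) = -0.00397985 × (19850/359.019) = -0.220.
Since η < 0, this is an inferior good.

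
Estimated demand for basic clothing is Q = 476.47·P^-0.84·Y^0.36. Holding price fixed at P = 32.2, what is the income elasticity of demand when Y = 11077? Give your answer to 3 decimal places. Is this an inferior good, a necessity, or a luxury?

For a multiplicative demand Q = A·P^α·Y^β, the income elasticity is β everywhere.
Here β = 0.36, so η = 0.360.
Since 0 < η < 1, this is a necessity.

0.360 (necessity)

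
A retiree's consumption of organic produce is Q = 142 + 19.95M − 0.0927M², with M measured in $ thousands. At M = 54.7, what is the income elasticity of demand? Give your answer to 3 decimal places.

At M = 54.7: Q = 955.8983.
dQ/dM = 19.95 − 0.1854M = 9.80862.
η = (dQ/dM)·(M/Q) = 9.80862 × (54.7/955.8983) = 0.561.

0.561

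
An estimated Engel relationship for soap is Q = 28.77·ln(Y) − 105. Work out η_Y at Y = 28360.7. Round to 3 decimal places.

0.151

At Y = 28360.7: Q = 189.972.
dQ/dY = 28.77/Y = 0.00101443 at this income.
η = (dQ/dY)·(Y/Q) = 0.00101443 × (28360.7/189.972) = 0.151.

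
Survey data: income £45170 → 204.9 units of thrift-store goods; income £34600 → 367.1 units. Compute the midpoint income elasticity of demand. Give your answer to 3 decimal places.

-2.140

ΔQ = 367.1 − 204.9 = 162.2; midpoint Q̄ = (204.9 + 367.1)/2 = 286.
ΔI = 34600 − 45170 = -10570; midpoint Ī = (45170 + 34600)/2 = 39885.
η = (ΔQ/Q̄) ÷ (ΔI/Ī) = (162.2/286) ÷ (-10570/39885) = -2.140.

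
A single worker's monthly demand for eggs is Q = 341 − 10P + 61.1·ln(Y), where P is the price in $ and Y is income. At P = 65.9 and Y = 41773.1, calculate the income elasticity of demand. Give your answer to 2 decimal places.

0.18

At P = 65.9, Y = 41773.1: Q = 332.104.
Holding P constant, ∂Q/∂Y = 61.1/Y = 0.00146266.
η_Y = (∂Q/∂Y)·(Y/Q) = 0.00146266 × (41773.1/332.104) = 0.18.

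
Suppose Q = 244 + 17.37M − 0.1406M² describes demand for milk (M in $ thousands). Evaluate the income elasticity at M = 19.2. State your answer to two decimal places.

0.44

At M = 19.2: Q = 525.6732.
dQ/dM = 17.37 − 0.2812M = 11.97096.
η = (dQ/dM)·(M/Q) = 11.97096 × (19.2/525.6732) = 0.44.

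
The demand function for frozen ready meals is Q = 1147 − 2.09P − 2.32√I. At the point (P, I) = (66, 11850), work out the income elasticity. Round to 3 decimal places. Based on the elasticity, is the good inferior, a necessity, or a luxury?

At P = 66, I = 11850: Q = 756.510.
Holding P constant, ∂Q/∂I = -2.32/(2√I) = -0.0106561.
η_I = (∂Q/∂I)·(I/Q) = -0.0106561 × (11850/756.510) = -0.167.
Since η < 0, this is an inferior good.

-0.167 (inferior good)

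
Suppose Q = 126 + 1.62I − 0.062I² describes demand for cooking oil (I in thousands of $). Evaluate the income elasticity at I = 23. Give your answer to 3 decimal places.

-0.217

At I = 23: Q = 130.4620.
dQ/dI = 1.62 − 0.124I = -1.23200.
η = (dQ/dI)·(I/Q) = -1.23200 × (23/130.4620) = -0.217.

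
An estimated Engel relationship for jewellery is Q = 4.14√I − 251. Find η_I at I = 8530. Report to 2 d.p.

At I = 8530: Q = 131.362.
dQ/dI = 4.14/(2√I) = 0.0224128 at this income.
η = (dQ/dI)·(I/Q) = 0.0224128 × (8530/131.362) = 1.46.

1.46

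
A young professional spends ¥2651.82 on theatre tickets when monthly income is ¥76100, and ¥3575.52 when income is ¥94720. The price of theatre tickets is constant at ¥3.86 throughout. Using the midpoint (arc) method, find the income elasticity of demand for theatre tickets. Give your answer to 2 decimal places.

With a constant price, Q₁ = 2651.82/3.86 = 687.000 and Q₂ = 3575.52/3.86 = 926.301 (equivalently, work directly with expenditure since P cancels).
Midpoint %ΔQ = (3575.52 − 2651.82)/3113.67 = 0.29666; midpoint %ΔI = (94720 − 76100)/85410 = 0.21801.
η = 0.29666 / 0.21801 = 1.36.

1.36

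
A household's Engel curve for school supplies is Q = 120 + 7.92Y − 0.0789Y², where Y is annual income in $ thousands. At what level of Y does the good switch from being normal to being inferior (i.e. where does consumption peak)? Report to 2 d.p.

50.19

dQ/dY = 7.92 − 0.1578Y.
The good is inferior where dQ/dY < 0. Setting dQ/dY = 0 gives Y = 7.92 / 0.1578 = 50.19.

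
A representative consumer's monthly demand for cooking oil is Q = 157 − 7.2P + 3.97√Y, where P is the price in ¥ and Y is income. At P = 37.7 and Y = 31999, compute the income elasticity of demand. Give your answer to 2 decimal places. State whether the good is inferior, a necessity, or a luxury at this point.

0.60 (necessity)

At P = 37.7, Y = 31999: Q = 595.724.
Holding P constant, ∂Q/∂Y = 3.97/(2√Y) = 0.0110967.
η_Y = (∂Q/∂Y)·(Y/Q) = 0.0110967 × (31999/595.724) = 0.60.
Since 0 < η < 1, this is a necessity.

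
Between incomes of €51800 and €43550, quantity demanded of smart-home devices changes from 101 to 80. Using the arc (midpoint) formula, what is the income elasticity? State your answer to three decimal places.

1.341

ΔQ = 80 − 101 = -21; midpoint Q̄ = (101 + 80)/2 = 90.5.
ΔI = 43550 − 51800 = -8250; midpoint Ī = (51800 + 43550)/2 = 47675.
η = (ΔQ/Q̄) ÷ (ΔI/Ī) = (-21/90.5) ÷ (-8250/47675) = 1.341.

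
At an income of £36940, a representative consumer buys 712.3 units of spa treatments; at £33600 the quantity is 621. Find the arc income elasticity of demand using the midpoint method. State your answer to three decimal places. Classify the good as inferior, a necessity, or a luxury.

1.446 (luxury)

ΔQ = 621 − 712.3 = -91.3; midpoint Q̄ = (712.3 + 621)/2 = 666.65.
ΔI = 33600 − 36940 = -3340; midpoint Ī = (36940 + 33600)/2 = 35270.
η = (ΔQ/Q̄) ÷ (ΔI/Ī) = (-91.3/666.65) ÷ (-3340/35270) = 1.446.
η > 1 ⇒ luxury.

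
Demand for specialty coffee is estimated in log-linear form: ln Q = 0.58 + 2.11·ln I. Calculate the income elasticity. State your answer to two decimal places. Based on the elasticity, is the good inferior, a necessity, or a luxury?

2.11 (luxury)

In a log-linear demand, the coefficient on ln I is the income elasticity.
So η = 2.11.
η > 1 ⇒ luxury.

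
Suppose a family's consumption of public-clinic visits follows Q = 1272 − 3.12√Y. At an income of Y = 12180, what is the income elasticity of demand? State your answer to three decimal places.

At Y = 12180: Q = 927.667.
dQ/dY = -3.12/(2√Y) = -0.0141352 at this income.
η = (dQ/dY)·(Y/Q) = -0.0141352 × (12180/927.667) = -0.186.

-0.186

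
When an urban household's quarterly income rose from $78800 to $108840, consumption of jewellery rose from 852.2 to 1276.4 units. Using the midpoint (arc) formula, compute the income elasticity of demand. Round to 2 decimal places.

ΔQ = 1276.4 − 852.2 = 424.2; midpoint Q̄ = (852.2 + 1276.4)/2 = 1064.3.
ΔI = 108840 − 78800 = 30040; midpoint Ī = (78800 + 108840)/2 = 93820.
η = (ΔQ/Q̄) ÷ (ΔI/Ī) = (424.2/1064.3) ÷ (30040/93820) = 1.24.

1.24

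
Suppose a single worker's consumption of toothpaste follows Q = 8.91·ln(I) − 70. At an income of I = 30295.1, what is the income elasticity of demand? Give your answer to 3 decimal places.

At I = 30295.1: Q = 21.940.
dQ/dI = 8.91/I = 0.000294107 at this income.
η = (dQ/dI)·(I/Q) = 0.000294107 × (30295.1/21.940) = 0.406.

0.406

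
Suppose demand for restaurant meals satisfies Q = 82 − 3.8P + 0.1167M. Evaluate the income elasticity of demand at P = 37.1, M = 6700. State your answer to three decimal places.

At P = 37.1, M = 6700: Q = 722.910.
Holding P constant, ∂Q/∂M = 0.1167.
η_M = (∂Q/∂M)·(M/Q) = 0.1167 × (6700/722.910) = 1.082.

1.082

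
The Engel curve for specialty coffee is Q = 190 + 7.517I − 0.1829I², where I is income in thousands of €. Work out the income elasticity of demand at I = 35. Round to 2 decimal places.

At I = 35: Q = 229.0425.
dQ/dI = 7.517 − 0.3658I = -5.28600.
η = (dQ/dI)·(I/Q) = -5.28600 × (35/229.0425) = -0.81.

-0.81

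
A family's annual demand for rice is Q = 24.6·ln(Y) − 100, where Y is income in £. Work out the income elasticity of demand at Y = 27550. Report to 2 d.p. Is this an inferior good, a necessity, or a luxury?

At Y = 27550: Q = 151.504.
dQ/dY = 24.6/Y = 0.000892922 at this income.
η = (dQ/dY)·(Y/Q) = 0.000892922 × (27550/151.504) = 0.16.
Since 0 < η < 1, the good is a necessity.

0.16 (necessity)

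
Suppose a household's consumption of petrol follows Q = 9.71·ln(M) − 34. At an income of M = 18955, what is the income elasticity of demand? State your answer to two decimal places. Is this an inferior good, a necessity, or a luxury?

At M = 18955: Q = 61.642.
dQ/dM = 9.71/M = 0.000512266 at this income.
η = (dQ/dM)·(M/Q) = 0.000512266 × (18955/61.642) = 0.16.
Since 0 < η < 1, the good is a necessity.

0.16 (necessity)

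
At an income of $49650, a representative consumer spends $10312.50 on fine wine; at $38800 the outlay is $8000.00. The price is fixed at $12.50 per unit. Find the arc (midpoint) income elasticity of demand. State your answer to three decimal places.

1.029

With a constant price, Q₁ = 10312.50/12.50 = 825.000 and Q₂ = 8000.00/12.50 = 640.000 (equivalently, work directly with expenditure since P cancels).
Midpoint %ΔQ = (8000.00 − 10312.50)/9156.25 = -0.25256; midpoint %ΔI = (38800 − 49650)/44225 = -0.24534.
η = -0.25256 / -0.24534 = 1.029.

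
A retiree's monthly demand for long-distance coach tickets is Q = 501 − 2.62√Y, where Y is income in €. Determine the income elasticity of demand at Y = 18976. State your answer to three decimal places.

-1.288

At Y = 18976: Q = 140.086.
dQ/dY = -2.62/(2√Y) = -0.00950975 at this income.
η = (dQ/dY)·(Y/Q) = -0.00950975 × (18976/140.086) = -1.288.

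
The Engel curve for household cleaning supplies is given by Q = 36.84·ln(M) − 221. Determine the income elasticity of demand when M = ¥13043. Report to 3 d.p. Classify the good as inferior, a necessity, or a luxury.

At M = 13043: Q = 128.096.
dQ/dM = 36.84/M = 0.0028245 at this income.
η = (dQ/dM)·(M/Q) = 0.0028245 × (13043/128.096) = 0.288.
Since 0 < η < 1, the good is a necessity.

0.288 (necessity)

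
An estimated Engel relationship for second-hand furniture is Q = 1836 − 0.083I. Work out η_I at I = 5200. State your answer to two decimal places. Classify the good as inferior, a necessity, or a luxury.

At I = 5200: Q = 1404.400.
dQ/dI = −0.083.
η = (dQ/dI)·(I/Q) = -0.083 × (5200/1404.400) = -0.31.
Since η < 0, the good is an inferior good.

-0.31 (inferior good)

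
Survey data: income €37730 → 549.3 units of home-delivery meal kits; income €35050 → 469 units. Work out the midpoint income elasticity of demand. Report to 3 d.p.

2.141

ΔQ = 469 − 549.3 = -80.3; midpoint Q̄ = (549.3 + 469)/2 = 509.15.
ΔI = 35050 − 37730 = -2680; midpoint Ī = (37730 + 35050)/2 = 36390.
η = (ΔQ/Q̄) ÷ (ΔI/Ī) = (-80.3/509.15) ÷ (-2680/36390) = 2.141.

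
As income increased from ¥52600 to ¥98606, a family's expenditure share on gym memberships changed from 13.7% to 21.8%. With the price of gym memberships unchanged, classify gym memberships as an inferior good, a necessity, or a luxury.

luxury

The budget share rises as income rises, so η > 1.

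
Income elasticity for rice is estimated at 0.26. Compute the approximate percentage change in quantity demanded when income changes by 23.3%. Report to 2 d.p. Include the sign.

%ΔQ ≈ η × %ΔI = 0.26 × 23.3% = 6.06%.

6.06%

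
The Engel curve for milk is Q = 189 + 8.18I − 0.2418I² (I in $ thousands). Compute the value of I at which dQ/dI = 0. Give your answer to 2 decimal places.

dQ/dI = 8.18 − 0.4836I.
The good is inferior where dQ/dI < 0. Setting dQ/dI = 0 gives I = 8.18 / 0.4836 = 16.91.

16.91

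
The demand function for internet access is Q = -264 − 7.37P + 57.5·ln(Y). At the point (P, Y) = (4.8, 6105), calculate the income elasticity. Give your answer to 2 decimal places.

At P = 4.8, Y = 6105: Q = 201.844.
Holding P constant, ∂Q/∂Y = 57.5/Y = 0.00941851.
η_Y = (∂Q/∂Y)·(Y/Q) = 0.00941851 × (6105/201.844) = 0.28.

0.28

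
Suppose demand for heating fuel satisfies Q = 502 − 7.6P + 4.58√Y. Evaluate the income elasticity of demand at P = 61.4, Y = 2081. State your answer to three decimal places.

At P = 61.4, Y = 2081: Q = 244.290.
Holding P constant, ∂Q/∂Y = 4.58/(2√Y) = 0.0501995.
η_Y = (∂Q/∂Y)·(Y/Q) = 0.0501995 × (2081/244.290) = 0.428.

0.428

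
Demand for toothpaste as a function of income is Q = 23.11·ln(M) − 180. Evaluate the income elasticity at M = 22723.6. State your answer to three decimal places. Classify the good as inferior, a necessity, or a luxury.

0.446 (necessity)

At M = 22723.6: Q = 51.820.
dQ/dM = 23.11/M = 0.001017 at this income.
η = (dQ/dM)·(M/Q) = 0.001017 × (22723.6/51.820) = 0.446.
Since 0 < η < 1, the good is a necessity.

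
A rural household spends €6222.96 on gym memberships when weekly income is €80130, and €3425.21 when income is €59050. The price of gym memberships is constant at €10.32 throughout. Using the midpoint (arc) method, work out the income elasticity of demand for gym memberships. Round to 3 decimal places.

1.915

With a constant price, Q₁ = 6222.96/10.32 = 603.000 and Q₂ = 3425.21/10.32 = 331.900 (equivalently, work directly with expenditure since P cancels).
Midpoint %ΔQ = (3425.21 − 6222.96)/4824.09 = -0.57995; midpoint %ΔI = (59050 − 80130)/69590 = -0.30292.
η = -0.57995 / -0.30292 = 1.915.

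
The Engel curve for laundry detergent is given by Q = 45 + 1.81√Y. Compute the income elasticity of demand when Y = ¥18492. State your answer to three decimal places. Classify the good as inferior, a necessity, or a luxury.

0.423 (necessity)

At Y = 18492: Q = 291.133.
dQ/dY = 1.81/(2√Y) = 0.00665513 at this income.
η = (dQ/dY)·(Y/Q) = 0.00665513 × (18492/291.133) = 0.423.
Since 0 < η < 1, the good is a necessity.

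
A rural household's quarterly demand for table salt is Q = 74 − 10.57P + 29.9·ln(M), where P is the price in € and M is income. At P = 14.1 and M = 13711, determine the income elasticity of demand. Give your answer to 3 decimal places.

0.143

At P = 14.1, M = 13711: Q = 209.789.
Holding P constant, ∂Q/∂M = 29.9/M = 0.00218073.
η_M = (∂Q/∂M)·(M/Q) = 0.00218073 × (13711/209.789) = 0.143.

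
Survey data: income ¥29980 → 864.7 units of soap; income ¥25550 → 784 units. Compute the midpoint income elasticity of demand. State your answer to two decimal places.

0.61

ΔQ = 784 − 864.7 = -80.7; midpoint Q̄ = (864.7 + 784)/2 = 824.35.
ΔI = 25550 − 29980 = -4430; midpoint Ī = (29980 + 25550)/2 = 27765.
η = (ΔQ/Q̄) ÷ (ΔI/Ī) = (-80.7/824.35) ÷ (-4430/27765) = 0.61.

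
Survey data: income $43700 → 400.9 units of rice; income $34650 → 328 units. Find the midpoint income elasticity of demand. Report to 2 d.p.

ΔQ = 328 − 400.9 = -72.9; midpoint Q̄ = (400.9 + 328)/2 = 364.45.
ΔI = 34650 − 43700 = -9050; midpoint Ī = (43700 + 34650)/2 = 39175.
η = (ΔQ/Q̄) ÷ (ΔI/Ī) = (-72.9/364.45) ÷ (-9050/39175) = 0.87.

0.87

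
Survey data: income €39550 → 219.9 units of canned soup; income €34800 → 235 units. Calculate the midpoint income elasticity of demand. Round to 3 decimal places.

-0.520

ΔQ = 235 − 219.9 = 15.1; midpoint Q̄ = (219.9 + 235)/2 = 227.45.
ΔI = 34800 − 39550 = -4750; midpoint Ī = (39550 + 34800)/2 = 37175.
η = (ΔQ/Q̄) ÷ (ΔI/Ī) = (15.1/227.45) ÷ (-4750/37175) = -0.520.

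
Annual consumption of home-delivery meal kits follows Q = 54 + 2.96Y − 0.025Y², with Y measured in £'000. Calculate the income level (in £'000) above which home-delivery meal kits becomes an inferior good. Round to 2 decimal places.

59.20

dQ/dY = 2.96 − 0.05Y.
The good is inferior where dQ/dY < 0. Setting dQ/dY = 0 gives Y = 2.96 / 0.05 = 59.20.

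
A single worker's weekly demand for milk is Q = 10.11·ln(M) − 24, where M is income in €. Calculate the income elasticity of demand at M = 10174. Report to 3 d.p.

At M = 10174: Q = 69.291.
dQ/dM = 10.11/M = 0.000993709 at this income.
η = (dQ/dM)·(M/Q) = 0.000993709 × (10174/69.291) = 0.146.

0.146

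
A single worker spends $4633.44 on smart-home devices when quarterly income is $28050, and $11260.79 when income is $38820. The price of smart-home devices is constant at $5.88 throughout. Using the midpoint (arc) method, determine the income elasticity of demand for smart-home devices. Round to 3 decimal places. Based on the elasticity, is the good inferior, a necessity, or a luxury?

With a constant price, Q₁ = 4633.44/5.88 = 788.000 and Q₂ = 11260.79/5.88 = 1915.100 (equivalently, work directly with expenditure since P cancels).
Midpoint %ΔQ = (11260.79 − 4633.44)/7947.12 = 0.83393; midpoint %ΔI = (38820 − 28050)/33435 = 0.32212.
η = 0.83393 / 0.32212 = 2.589.
η > 1 ⇒ luxury.

2.589 (luxury)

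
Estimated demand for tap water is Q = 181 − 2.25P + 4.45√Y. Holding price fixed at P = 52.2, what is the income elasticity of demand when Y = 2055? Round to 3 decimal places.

At P = 52.2, Y = 2055: Q = 265.278.
Holding P constant, ∂Q/∂Y = 4.45/(2√Y) = 0.0490822.
η_Y = (∂Q/∂Y)·(Y/Q) = 0.0490822 × (2055/265.278) = 0.380.

0.380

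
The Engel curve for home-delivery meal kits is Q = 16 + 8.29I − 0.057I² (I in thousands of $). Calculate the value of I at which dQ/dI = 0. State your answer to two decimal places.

dQ/dI = 8.29 − 0.114I.
The good is inferior where dQ/dI < 0. Setting dQ/dI = 0 gives I = 8.29 / 0.114 = 72.72.

72.72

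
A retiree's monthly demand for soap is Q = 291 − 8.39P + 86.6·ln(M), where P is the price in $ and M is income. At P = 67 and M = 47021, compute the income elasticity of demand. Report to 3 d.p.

0.131

At P = 67, M = 47021: Q = 660.543.
Holding P constant, ∂Q/∂M = 86.6/M = 0.00184173.
η_M = (∂Q/∂M)·(M/Q) = 0.00184173 × (47021/660.543) = 0.131.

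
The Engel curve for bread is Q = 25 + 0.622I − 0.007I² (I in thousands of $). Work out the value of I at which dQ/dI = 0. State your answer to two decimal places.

dQ/dI = 0.622 − 0.014I.
The good is inferior where dQ/dI < 0. Setting dQ/dI = 0 gives I = 0.622 / 0.014 = 44.43.

44.43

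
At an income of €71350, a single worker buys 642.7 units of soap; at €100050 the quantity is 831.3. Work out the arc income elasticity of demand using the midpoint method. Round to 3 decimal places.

ΔQ = 831.3 − 642.7 = 188.6; midpoint Q̄ = (642.7 + 831.3)/2 = 737.
ΔI = 100050 − 71350 = 28700; midpoint Ī = (71350 + 100050)/2 = 85700.
η = (ΔQ/Q̄) ÷ (ΔI/Ī) = (188.6/737) ÷ (28700/85700) = 0.764.

0.764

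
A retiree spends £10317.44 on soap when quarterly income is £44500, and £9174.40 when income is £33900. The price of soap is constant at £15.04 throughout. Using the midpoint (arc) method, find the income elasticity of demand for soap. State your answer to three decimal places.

With a constant price, Q₁ = 10317.44/15.04 = 686.000 and Q₂ = 9174.40/15.04 = 610.000 (equivalently, work directly with expenditure since P cancels).
Midpoint %ΔQ = (9174.40 − 10317.44)/9745.92 = -0.11728; midpoint %ΔI = (33900 − 44500)/39200 = -0.27041.
η = -0.11728 / -0.27041 = 0.434.

0.434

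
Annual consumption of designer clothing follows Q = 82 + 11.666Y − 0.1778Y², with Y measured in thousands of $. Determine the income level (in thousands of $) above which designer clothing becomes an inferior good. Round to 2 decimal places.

32.81

dQ/dY = 11.666 − 0.3556Y.
The good is inferior where dQ/dY < 0. Setting dQ/dY = 0 gives Y = 11.666 / 0.3556 = 32.81.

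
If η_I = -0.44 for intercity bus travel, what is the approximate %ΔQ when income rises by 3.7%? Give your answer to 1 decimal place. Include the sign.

%ΔQ ≈ η × %ΔI = -0.44 × 3.7% = -1.6%.

-1.6%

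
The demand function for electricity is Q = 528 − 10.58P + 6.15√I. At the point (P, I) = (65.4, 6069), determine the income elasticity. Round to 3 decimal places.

At P = 65.4, I = 6069: Q = 315.176.
Holding P constant, ∂Q/∂I = 6.15/(2√I) = 0.0394718.
η_I = (∂Q/∂I)·(I/Q) = 0.0394718 × (6069/315.176) = 0.760.

0.760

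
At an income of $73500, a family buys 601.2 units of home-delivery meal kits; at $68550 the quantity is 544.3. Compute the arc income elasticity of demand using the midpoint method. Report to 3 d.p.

ΔQ = 544.3 − 601.2 = -56.9; midpoint Q̄ = (601.2 + 544.3)/2 = 572.75.
ΔI = 68550 − 73500 = -4950; midpoint Ī = (73500 + 68550)/2 = 71025.
η = (ΔQ/Q̄) ÷ (ΔI/Ī) = (-56.9/572.75) ÷ (-4950/71025) = 1.425.

1.425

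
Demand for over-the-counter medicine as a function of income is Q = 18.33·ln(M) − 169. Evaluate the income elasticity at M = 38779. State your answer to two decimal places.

0.74

At M = 38779: Q = 24.668.
dQ/dM = 18.33/M = 0.000472679 at this income.
η = (dQ/dM)·(M/Q) = 0.000472679 × (38779/24.668) = 0.74.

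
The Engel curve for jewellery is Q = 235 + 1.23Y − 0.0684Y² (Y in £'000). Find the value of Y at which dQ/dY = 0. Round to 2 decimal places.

dQ/dY = 1.23 − 0.1368Y.
The good is inferior where dQ/dY < 0. Setting dQ/dY = 0 gives Y = 1.23 / 0.1368 = 8.99.

8.99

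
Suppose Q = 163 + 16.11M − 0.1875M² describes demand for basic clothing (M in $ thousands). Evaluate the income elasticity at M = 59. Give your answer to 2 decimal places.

At M = 59: Q = 460.8025.
dQ/dM = 16.11 − 0.375M = -6.01500.
η = (dQ/dM)·(M/Q) = -6.01500 × (59/460.8025) = -0.77.

-0.77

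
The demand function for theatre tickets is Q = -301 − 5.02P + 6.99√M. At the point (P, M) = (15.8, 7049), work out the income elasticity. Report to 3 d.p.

1.421

At P = 15.8, M = 7049: Q = 206.553.
Holding P constant, ∂Q/∂M = 6.99/(2√M) = 0.0416278.
η_M = (∂Q/∂M)·(M/Q) = 0.0416278 × (7049/206.553) = 1.421.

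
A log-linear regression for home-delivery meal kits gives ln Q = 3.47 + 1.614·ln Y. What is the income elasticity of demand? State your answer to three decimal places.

1.614

In a log-linear demand, the coefficient on ln Y is the income elasticity.
So η = 1.614.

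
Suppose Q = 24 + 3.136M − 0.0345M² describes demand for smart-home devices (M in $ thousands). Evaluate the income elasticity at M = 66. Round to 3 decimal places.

At M = 66: Q = 80.6940.
dQ/dM = 3.136 − 0.069M = -1.41800.
η = (dQ/dM)·(M/Q) = -1.41800 × (66/80.6940) = -1.160.

-1.160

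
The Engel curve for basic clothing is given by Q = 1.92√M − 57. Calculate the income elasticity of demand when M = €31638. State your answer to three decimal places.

At M = 31638: Q = 284.512.
dQ/dM = 1.92/(2√M) = 0.00539718 at this income.
η = (dQ/dM)·(M/Q) = 0.00539718 × (31638/284.512) = 0.600.

0.600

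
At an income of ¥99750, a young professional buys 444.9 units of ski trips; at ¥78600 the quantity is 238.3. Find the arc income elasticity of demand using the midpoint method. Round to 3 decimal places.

ΔQ = 238.3 − 444.9 = -206.6; midpoint Q̄ = (444.9 + 238.3)/2 = 341.6.
ΔI = 78600 − 99750 = -21150; midpoint Ī = (99750 + 78600)/2 = 89175.
η = (ΔQ/Q̄) ÷ (ΔI/Ī) = (-206.6/341.6) ÷ (-21150/89175) = 2.550.

2.550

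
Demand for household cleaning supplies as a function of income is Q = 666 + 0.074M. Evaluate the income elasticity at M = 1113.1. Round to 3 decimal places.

At M = 1113.1: Q = 748.369.
dQ/dM = 0.074.
η = (dQ/dM)·(M/Q) = 0.074 × (1113.1/748.369) = 0.110.

0.110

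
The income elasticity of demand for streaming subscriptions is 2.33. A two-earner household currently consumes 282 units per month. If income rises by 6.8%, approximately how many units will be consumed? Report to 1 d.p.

%ΔQ ≈ η × %ΔI = 2.33 × 6.8% = 15.844%.
New Q ≈ 282 × (1 + 0.15844) = 326.7.

326.7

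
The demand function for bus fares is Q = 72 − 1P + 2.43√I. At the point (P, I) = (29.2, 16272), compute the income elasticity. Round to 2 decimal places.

0.44

At P = 29.2, I = 16272: Q = 352.775.
Holding P constant, ∂Q/∂I = 2.43/(2√I) = 0.0095248.
η_I = (∂Q/∂I)·(I/Q) = 0.0095248 × (16272/352.775) = 0.44.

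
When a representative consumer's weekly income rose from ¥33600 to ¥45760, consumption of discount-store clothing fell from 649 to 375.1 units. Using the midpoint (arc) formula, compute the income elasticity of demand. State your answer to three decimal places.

-1.745

ΔQ = 375.1 − 649 = -273.9; midpoint Q̄ = (649 + 375.1)/2 = 512.05.
ΔI = 45760 − 33600 = 12160; midpoint Ī = (33600 + 45760)/2 = 39680.
η = (ΔQ/Q̄) ÷ (ΔI/Ī) = (-273.9/512.05) ÷ (12160/39680) = -1.745.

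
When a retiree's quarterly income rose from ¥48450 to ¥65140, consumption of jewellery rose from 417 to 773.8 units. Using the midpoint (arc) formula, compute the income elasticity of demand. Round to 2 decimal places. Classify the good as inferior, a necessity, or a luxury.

ΔQ = 773.8 − 417 = 356.8; midpoint Q̄ = (417 + 773.8)/2 = 595.4.
ΔI = 65140 − 48450 = 16690; midpoint Ī = (48450 + 65140)/2 = 56795.
η = (ΔQ/Q̄) ÷ (ΔI/Ī) = (356.8/595.4) ÷ (16690/56795) = 2.04.
η > 1 ⇒ luxury.

2.04 (luxury)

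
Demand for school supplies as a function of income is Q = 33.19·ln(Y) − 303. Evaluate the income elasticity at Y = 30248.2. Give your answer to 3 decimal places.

At Y = 30248.2: Q = 39.428.
dQ/dY = 33.19/Y = 0.00109726 at this income.
η = (dQ/dY)·(Y/Q) = 0.00109726 × (30248.2/39.428) = 0.842.

0.842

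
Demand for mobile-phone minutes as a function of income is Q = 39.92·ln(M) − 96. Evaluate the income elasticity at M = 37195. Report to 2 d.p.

0.12

At M = 37195: Q = 324.115.
dQ/dM = 39.92/M = 0.00107326 at this income.
η = (dQ/dM)·(M/Q) = 0.00107326 × (37195/324.115) = 0.12.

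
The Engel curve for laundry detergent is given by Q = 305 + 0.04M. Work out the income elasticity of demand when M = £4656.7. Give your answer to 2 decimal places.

0.38

At M = 4656.7: Q = 491.268.
dQ/dM = 0.04.
η = (dQ/dM)·(M/Q) = 0.04 × (4656.7/491.268) = 0.38.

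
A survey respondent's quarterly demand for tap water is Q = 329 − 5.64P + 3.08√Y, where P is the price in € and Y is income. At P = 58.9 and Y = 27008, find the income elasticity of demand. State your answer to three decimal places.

0.503

At P = 58.9, Y = 27008: Q = 502.975.
Holding P constant, ∂Q/∂Y = 3.08/(2√Y) = 0.00937075.
η_Y = (∂Q/∂Y)·(Y/Q) = 0.00937075 × (27008/502.975) = 0.503.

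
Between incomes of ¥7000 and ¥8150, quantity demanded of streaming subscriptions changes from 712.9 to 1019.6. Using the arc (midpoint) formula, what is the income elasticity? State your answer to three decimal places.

2.332

ΔQ = 1019.6 − 712.9 = 306.7; midpoint Q̄ = (712.9 + 1019.6)/2 = 866.25.
ΔI = 8150 − 7000 = 1150; midpoint Ī = (7000 + 8150)/2 = 7575.
η = (ΔQ/Q̄) ÷ (ΔI/Ī) = (306.7/866.25) ÷ (1150/7575) = 2.332.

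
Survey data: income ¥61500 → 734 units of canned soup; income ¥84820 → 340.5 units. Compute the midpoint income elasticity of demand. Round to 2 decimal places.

ΔQ = 340.5 − 734 = -393.5; midpoint Q̄ = (734 + 340.5)/2 = 537.25.
ΔI = 84820 − 61500 = 23320; midpoint Ī = (61500 + 84820)/2 = 73160.
η = (ΔQ/Q̄) ÷ (ΔI/Ī) = (-393.5/537.25) ÷ (23320/73160) = -2.30.

-2.30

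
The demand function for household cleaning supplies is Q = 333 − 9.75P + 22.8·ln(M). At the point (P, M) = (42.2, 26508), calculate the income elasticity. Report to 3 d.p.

At P = 42.2, M = 26508: Q = 153.773.
Holding P constant, ∂Q/∂M = 22.8/M = 0.000860118.
η_M = (∂Q/∂M)·(M/Q) = 0.000860118 × (26508/153.773) = 0.148.

0.148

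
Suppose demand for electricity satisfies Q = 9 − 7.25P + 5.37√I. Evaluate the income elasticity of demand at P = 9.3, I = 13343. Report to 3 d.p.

0.552

At P = 9.3, I = 13343: Q = 561.874.
Holding P constant, ∂Q/∂I = 5.37/(2√I) = 0.0232444.
η_I = (∂Q/∂I)·(I/Q) = 0.0232444 × (13343/561.874) = 0.552.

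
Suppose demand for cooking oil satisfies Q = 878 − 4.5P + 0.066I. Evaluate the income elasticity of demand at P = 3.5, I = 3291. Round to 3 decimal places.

0.201

At P = 3.5, I = 3291: Q = 1079.456.
Holding P constant, ∂Q/∂I = 0.066.
η_I = (∂Q/∂I)·(I/Q) = 0.066 × (3291/1079.456) = 0.201.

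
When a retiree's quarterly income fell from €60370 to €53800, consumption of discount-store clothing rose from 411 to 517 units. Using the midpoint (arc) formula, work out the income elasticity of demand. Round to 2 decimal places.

-1.98

ΔQ = 517 − 411 = 106; midpoint Q̄ = (411 + 517)/2 = 464.
ΔI = 53800 − 60370 = -6570; midpoint Ī = (60370 + 53800)/2 = 57085.
η = (ΔQ/Q̄) ÷ (ΔI/Ī) = (106/464) ÷ (-6570/57085) = -1.98.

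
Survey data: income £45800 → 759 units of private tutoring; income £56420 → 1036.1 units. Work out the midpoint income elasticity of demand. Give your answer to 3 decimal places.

ΔQ = 1036.1 − 759 = 277.1; midpoint Q̄ = (759 + 1036.1)/2 = 897.55.
ΔI = 56420 − 45800 = 10620; midpoint Ī = (45800 + 56420)/2 = 51110.
η = (ΔQ/Q̄) ÷ (ΔI/Ī) = (277.1/897.55) ÷ (10620/51110) = 1.486.

1.486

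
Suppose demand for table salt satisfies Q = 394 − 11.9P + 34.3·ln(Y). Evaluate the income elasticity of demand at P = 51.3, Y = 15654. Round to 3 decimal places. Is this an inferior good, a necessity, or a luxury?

0.299 (necessity)

At P = 51.3, Y = 15654: Q = 114.816.
Holding P constant, ∂Q/∂Y = 34.3/Y = 0.00219113.
η_Y = (∂Q/∂Y)·(Y/Q) = 0.00219113 × (15654/114.816) = 0.299.
Since 0 < η < 1, this is a necessity.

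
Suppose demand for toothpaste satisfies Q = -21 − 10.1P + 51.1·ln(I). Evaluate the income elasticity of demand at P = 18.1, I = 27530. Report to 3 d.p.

At P = 18.1, I = 27530: Q = 318.587.
Holding P constant, ∂Q/∂I = 51.1/I = 0.00185616.
η_I = (∂Q/∂I)·(I/Q) = 0.00185616 × (27530/318.587) = 0.160.

0.160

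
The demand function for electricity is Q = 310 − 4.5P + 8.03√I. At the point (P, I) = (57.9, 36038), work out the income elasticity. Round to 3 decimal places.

At P = 57.9, I = 36038: Q = 1573.839.
Holding P constant, ∂Q/∂I = 8.03/(2√I) = 0.0211497.
η_I = (∂Q/∂I)·(I/Q) = 0.0211497 × (36038/1573.839) = 0.484.

0.484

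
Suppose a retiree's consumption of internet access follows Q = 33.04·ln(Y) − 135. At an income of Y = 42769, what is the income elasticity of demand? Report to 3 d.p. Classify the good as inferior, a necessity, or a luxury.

At Y = 42769: Q = 217.324.
dQ/dY = 33.04/Y = 0.000772522 at this income.
η = (dQ/dY)·(Y/Q) = 0.000772522 × (42769/217.324) = 0.152.
Since 0 < η < 1, the good is a necessity.

0.152 (necessity)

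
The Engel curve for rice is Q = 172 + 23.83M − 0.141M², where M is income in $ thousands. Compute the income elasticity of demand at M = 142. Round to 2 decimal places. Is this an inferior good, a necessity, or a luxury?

At M = 142: Q = 712.7360.
dQ/dM = 23.83 − 0.282M = -16.21400.
η = (dQ/dM)·(M/Q) = -16.21400 × (142/712.7360) = -3.23.
η < 0 ⇒ inferior good.

-3.23 (inferior good)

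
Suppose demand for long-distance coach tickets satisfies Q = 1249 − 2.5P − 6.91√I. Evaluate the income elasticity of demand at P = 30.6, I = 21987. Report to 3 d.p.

-3.464

At P = 30.6, I = 21987: Q = 147.884.
Holding P constant, ∂Q/∂I = -6.91/(2√I) = -0.0233005.
η_I = (∂Q/∂I)·(I/Q) = -0.0233005 × (21987/147.884) = -3.464.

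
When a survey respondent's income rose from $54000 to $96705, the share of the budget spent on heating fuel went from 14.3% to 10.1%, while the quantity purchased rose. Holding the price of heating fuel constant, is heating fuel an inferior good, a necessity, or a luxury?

Quantity rises but the budget share falls as income rises, so 0 < η < 1.

necessity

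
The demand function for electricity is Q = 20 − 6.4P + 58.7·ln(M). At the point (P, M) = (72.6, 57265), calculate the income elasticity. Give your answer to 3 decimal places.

At P = 72.6, M = 57265: Q = 198.445.
Holding P constant, ∂Q/∂M = 58.7/M = 0.00102506.
η_M = (∂Q/∂M)·(M/Q) = 0.00102506 × (57265/198.445) = 0.296.

0.296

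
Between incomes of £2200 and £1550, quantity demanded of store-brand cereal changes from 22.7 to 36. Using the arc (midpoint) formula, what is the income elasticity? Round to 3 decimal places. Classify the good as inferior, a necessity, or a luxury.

ΔQ = 36 − 22.7 = 13.3; midpoint Q̄ = (22.7 + 36)/2 = 29.35.
ΔI = 1550 − 2200 = -650; midpoint Ī = (2200 + 1550)/2 = 1875.
η = (ΔQ/Q̄) ÷ (ΔI/Ī) = (13.3/29.35) ÷ (-650/1875) = -1.307.
η < 0 ⇒ inferior good.

-1.307 (inferior good)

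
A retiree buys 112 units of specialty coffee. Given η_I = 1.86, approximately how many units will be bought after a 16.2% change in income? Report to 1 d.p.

145.7

%ΔQ ≈ η × %ΔI = 1.86 × 16.2% = 30.132%.
New Q ≈ 112 × (1 + 0.30132) = 145.7.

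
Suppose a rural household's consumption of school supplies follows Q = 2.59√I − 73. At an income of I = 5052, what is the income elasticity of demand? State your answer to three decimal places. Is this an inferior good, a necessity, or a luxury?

0.829 (necessity)

At I = 5052: Q = 111.091.
dQ/dI = 2.59/(2√I) = 0.0182196 at this income.
η = (dQ/dI)·(I/Q) = 0.0182196 × (5052/111.091) = 0.829.
Since 0 < η < 1, the good is a necessity.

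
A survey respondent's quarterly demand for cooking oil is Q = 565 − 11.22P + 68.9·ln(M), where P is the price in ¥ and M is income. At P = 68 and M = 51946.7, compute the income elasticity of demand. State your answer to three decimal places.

0.125

At P = 68, M = 51946.7: Q = 550.154.
Holding P constant, ∂Q/∂M = 68.9/M = 0.00132636.
η_M = (∂Q/∂M)·(M/Q) = 0.00132636 × (51946.7/550.154) = 0.125.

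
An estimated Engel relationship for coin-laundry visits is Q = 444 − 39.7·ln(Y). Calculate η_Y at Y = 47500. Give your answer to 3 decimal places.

-2.407

At Y = 47500: Q = 16.491.
dQ/dY = -39.7/Y = -0.000835789 at this income.
η = (dQ/dY)·(Y/Q) = -0.000835789 × (47500/16.491) = -2.407.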